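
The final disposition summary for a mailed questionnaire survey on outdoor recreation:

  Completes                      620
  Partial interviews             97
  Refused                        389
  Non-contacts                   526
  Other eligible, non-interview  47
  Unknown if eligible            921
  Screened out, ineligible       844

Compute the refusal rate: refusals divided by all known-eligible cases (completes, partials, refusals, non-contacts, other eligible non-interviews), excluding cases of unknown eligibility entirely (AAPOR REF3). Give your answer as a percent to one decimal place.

23.2%

Numerator: 389
Denominator: 620 + 97 + 389 + 526 + 47 = 1679
REF3 = 389 / 1679 = 0.2317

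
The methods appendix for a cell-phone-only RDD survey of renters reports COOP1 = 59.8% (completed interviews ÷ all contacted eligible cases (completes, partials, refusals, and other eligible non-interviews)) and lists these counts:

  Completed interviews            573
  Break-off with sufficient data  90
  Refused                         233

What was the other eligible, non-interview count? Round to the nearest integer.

COOP1 = 573 / D = 0.598
D = 573 / 0.598 = 958.2
Rest of base = 896
other eligible, non-interview = 958.2 − 896 ≈ 62

62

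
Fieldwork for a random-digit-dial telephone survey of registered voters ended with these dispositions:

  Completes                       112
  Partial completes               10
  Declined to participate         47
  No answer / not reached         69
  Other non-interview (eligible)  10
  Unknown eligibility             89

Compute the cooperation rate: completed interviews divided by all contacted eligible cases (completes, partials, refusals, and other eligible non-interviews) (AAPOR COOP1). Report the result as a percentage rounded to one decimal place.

62.6%

Num: 112
Base: 112 + 10 + 47 + 10 = 179
COOP1 = 112 / 179 = 0.6257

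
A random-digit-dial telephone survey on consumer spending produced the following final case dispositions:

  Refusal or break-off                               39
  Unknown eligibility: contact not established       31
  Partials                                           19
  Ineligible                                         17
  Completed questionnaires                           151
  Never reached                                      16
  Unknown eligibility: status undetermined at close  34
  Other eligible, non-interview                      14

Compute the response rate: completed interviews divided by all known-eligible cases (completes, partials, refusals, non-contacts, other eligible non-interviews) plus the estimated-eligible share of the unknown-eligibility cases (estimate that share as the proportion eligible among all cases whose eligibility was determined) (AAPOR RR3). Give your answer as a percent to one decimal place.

Unknown eligibility = 31 + 34 = 65
Top: 151
Eligible (known): 151 + 19 + 39 + 16 + 14 = 239
e = 239 / (239 + 17) = 239 / 256 = 0.9336
e × U: 0.9336 × 65 = 60.68
Denom: 239 + 60.68 = 299.68
RR3 = 151 / 299.68 = 0.5039

50.4%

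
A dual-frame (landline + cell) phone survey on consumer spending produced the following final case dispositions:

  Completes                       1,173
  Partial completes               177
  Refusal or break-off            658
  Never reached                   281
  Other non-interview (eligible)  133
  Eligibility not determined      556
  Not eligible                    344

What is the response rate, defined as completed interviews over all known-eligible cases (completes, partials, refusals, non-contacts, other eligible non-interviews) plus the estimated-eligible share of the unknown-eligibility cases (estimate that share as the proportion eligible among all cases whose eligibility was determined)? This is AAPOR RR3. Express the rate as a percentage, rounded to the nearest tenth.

Numerator = 1173
Known eligible = 1173 + 177 + 658 + 281 + 133 = 2422
e = 2422 / (2422 + 344) = 2422 / 2766 = 0.8756
Eligible share of unknowns = 0.8756 × 556 = 486.83
Denom = 2422 + 486.83 = 2908.83
RR3 = 1173 / 2908.83 = 0.4033

40.3%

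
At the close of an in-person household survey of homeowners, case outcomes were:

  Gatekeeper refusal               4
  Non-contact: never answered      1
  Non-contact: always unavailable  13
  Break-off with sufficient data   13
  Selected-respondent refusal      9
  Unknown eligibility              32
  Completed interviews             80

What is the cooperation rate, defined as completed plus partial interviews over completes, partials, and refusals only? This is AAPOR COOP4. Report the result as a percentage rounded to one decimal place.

Refusals = 4 + 9 = 13
Never reached = 1 + 13 = 14
Num = 80 + 13 = 93
Base = 80 + 13 + 13 = 106
COOP4 = 93 / 106 = 0.8774

87.7%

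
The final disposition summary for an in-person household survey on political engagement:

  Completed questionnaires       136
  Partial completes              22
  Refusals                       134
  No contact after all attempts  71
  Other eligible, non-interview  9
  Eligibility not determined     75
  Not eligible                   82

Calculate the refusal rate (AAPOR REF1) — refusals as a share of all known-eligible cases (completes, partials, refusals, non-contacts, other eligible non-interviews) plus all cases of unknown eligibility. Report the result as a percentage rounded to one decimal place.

30.0%

Num → 134
Base → 136 + 22 + 134 + 71 + 9 + 75 = 447
REF1 = 134 / 447 = 0.2998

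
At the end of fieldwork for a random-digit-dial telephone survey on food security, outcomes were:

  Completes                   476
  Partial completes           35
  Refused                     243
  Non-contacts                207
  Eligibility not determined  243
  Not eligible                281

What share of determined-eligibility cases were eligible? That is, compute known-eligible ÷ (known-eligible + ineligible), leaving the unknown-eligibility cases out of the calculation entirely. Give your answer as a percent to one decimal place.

Eligible (known) → 476 + 35 + 243 + 207 = 961
e = 961 / (961 + 281) = 961 / 1242 = 0.7738

77.4%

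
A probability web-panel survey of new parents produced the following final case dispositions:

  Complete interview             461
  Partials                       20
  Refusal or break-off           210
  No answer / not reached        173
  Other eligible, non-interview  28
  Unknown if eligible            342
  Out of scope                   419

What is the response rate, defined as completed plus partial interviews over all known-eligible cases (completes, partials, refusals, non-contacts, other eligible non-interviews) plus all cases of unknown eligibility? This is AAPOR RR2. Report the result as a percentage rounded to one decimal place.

Numerator → 461 + 20 = 481
Denominator → 461 + 20 + 210 + 173 + 28 + 342 = 1234
RR2 = 481 / 1234 = 0.3898

39.0%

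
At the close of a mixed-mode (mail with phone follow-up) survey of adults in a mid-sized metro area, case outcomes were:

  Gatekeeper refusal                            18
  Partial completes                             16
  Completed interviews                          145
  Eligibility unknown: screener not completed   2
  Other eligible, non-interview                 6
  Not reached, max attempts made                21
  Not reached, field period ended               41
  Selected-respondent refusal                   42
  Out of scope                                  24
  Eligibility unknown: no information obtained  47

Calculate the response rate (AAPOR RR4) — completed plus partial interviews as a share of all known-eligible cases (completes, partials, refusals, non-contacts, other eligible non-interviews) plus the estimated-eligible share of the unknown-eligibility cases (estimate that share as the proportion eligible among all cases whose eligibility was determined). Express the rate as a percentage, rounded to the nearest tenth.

Refusal or break-off = 18 + 42 = 60
Never reached = 41 + 21 = 62
Unknown if eligible = 2 + 47 = 49
Top → 145 + 16 = 161
Known eligible → 145 + 16 + 60 + 62 + 6 = 289
e = 289 / (289 + 24) = 289 / 313 = 0.9233
e × U → 0.9233 × 49 = 45.24
Denominator → 289 + 45.24 = 334.24
RR4 = 161 / 334.24 = 0.4817

48.2%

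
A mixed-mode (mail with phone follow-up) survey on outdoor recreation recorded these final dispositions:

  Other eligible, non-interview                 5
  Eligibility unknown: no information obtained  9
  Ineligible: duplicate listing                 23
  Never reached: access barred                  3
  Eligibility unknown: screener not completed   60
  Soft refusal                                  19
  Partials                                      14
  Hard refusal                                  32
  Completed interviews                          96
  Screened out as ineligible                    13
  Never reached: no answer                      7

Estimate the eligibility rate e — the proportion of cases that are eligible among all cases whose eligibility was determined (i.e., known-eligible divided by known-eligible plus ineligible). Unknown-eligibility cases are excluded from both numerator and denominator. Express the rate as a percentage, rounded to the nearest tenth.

83.0%

Refusal or break-off = 32 + 19 = 51
Non-contacts = 7 + 3 = 10
Eligibility not determined = 60 + 9 = 69
Screened out, ineligible = 13 + 23 = 36
Determined eligible → 96 + 14 + 51 + 10 + 5 = 176
e = 176 / (176 + 36) = 176 / 212 = 0.8302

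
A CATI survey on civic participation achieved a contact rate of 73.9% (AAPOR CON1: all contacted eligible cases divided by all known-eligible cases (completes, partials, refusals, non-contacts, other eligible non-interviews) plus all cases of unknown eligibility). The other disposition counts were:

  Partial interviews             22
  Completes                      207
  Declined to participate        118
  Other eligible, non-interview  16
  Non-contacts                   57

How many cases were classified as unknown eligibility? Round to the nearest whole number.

Numerator = 207 + 22 + 118 + 16 = 363
CON1 = 363 / D = 0.739
D = 363 / 0.739 = 491.2
Rest of base = 420
unknown eligibility = 491.2 − 420 ≈ 71

71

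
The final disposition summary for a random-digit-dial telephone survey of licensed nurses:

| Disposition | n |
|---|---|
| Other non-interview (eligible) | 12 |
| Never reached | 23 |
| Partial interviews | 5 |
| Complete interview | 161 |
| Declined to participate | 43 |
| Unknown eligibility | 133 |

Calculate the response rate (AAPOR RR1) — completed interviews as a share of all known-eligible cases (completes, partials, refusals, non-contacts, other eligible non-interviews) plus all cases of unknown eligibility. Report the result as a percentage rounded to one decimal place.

42.7%

Numerator = 161
Denominator = 161 + 5 + 43 + 23 + 12 + 133 = 377
RR1 = 161 / 377 = 0.4271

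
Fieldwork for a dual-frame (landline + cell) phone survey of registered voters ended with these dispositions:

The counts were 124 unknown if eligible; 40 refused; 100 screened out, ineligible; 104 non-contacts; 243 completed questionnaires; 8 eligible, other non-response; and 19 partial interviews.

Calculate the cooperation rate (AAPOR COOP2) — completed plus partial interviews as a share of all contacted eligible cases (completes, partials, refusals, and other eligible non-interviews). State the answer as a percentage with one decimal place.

Top: 243 + 19 = 262
Denom: 243 + 19 + 40 + 8 = 310
COOP2 = 262 / 310 = 0.8452

84.5%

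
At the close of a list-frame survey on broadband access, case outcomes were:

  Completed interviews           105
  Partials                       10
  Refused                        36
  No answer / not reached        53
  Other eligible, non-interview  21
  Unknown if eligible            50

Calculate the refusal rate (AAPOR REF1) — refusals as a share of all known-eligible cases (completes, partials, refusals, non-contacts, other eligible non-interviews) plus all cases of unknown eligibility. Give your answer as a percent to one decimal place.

13.1%

Numerator: 36
Base: 105 + 10 + 36 + 53 + 21 + 50 = 275
REF1 = 36 / 275 = 0.1309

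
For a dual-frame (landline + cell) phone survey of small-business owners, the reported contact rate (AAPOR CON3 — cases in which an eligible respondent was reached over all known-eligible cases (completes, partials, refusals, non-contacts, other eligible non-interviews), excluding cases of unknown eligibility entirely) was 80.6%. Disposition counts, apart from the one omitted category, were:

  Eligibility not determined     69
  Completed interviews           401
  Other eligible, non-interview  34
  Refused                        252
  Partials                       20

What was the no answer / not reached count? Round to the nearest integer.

170

Numerator → 401 + 20 + 252 + 34 = 707
CON3 = 707 / D = 0.806
D = 707 / 0.806 = 877.2
Other denominator terms total 707
no answer / not reached = 877.2 − 707 ≈ 170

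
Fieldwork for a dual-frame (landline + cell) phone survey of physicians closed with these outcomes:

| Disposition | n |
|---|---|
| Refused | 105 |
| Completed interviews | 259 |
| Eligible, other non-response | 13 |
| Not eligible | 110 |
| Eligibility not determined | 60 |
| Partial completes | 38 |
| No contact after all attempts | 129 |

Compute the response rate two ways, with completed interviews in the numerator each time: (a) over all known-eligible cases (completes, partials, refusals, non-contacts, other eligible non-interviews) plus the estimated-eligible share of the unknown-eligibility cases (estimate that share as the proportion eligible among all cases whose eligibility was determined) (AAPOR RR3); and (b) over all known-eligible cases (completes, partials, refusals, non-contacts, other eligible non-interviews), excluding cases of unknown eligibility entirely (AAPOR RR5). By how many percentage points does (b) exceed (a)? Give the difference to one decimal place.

Num → 259
Eligible (known) → 259 + 38 + 105 + 129 + 13 = 544
e = 544 / (544 + 110) = 544 / 654 = 0.8318
Estimated eligible among unknowns → 0.8318 × 60 = 49.91
Denominator → 544 + 49.91 = 593.91
RR3 = 259 / 593.91 = 0.4361
Denominator → 259 + 38 + 105 + 129 + 13 = 544
RR5 = 259 / 544 = 0.4761
Difference = 47.61 − 43.61 = 4.00 percentage points

4.0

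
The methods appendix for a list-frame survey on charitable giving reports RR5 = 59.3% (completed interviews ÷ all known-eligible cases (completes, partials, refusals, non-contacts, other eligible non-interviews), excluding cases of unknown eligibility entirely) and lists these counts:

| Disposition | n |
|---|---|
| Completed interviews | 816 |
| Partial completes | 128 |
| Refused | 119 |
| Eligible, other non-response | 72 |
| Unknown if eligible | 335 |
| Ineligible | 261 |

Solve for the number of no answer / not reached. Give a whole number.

RR5 = 816 / D = 0.593
D = 816 / 0.593 = 1376.1
Rest of base = 1135
no answer / not reached = 1376.1 − 1135 ≈ 241

241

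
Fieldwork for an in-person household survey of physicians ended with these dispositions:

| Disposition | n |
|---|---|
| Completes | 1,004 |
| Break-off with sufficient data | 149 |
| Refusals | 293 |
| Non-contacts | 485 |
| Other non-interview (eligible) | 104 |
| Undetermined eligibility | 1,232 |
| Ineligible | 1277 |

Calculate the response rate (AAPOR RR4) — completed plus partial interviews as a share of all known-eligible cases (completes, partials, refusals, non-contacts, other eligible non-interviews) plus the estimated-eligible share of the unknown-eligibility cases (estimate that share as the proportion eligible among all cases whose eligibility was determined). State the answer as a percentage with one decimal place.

Num: 1004 + 149 = 1153
Known eligible: 1004 + 149 + 293 + 485 + 104 = 2035
e = 2035 / (2035 + 1277) = 2035 / 3312 = 0.6144
e × U: 0.6144 × 1232 = 756.94
Denominator: 2035 + 756.94 = 2791.94
RR4 = 1153 / 2791.94 = 0.4130

41.3%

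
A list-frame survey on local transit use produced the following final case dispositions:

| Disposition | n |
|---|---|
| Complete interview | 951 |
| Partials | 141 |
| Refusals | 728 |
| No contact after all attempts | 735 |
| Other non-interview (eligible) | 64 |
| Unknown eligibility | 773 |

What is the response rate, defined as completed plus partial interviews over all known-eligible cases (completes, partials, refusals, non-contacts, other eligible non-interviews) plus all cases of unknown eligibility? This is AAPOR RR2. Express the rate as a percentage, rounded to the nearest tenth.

Num: 951 + 141 = 1092
Denom: 951 + 141 + 728 + 735 + 64 + 773 = 3392
RR2 = 1092 / 3392 = 0.3219

32.2%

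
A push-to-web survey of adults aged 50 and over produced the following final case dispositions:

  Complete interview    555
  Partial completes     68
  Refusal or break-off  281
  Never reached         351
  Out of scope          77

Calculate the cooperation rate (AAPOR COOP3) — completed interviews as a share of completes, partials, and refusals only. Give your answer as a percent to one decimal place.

61.4%

Num: 555
Denom: 555 + 68 + 281 = 904
COOP3 = 555 / 904 = 0.6139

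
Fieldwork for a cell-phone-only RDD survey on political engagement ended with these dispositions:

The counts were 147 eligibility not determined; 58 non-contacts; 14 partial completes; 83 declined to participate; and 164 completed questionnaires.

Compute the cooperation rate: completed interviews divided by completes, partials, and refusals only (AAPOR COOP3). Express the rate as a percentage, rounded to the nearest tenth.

Top = 164
Denominator = 164 + 14 + 83 = 261
COOP3 = 164 / 261 = 0.6284

62.8%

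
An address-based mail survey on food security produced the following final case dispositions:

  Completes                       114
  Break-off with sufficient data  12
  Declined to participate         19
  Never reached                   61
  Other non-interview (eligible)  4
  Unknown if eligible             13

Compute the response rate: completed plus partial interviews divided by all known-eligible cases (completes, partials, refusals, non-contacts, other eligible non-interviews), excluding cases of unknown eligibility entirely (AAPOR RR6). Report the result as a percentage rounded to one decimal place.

60.0%

Num: 114 + 12 = 126
Base: 114 + 12 + 19 + 61 + 4 = 210
RR6 = 126 / 210 = 0.6000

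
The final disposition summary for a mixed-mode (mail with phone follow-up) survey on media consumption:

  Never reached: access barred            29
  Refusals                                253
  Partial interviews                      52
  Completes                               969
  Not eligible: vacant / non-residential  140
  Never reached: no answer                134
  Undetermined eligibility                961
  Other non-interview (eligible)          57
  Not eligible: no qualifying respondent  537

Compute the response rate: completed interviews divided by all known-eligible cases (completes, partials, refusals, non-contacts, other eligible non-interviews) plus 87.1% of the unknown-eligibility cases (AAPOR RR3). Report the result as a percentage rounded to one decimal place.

No answer / not reached = 134 + 29 = 163
Out of scope = 537 + 140 = 677
Numerator = 969
Determined eligible = 969 + 52 + 253 + 163 + 57 = 1494
Eligible share of unknowns = 0.8710 × 961 = 837.03
Denom = 1494 + 837.03 = 2331.03
RR3 = 969 / 2331.03 = 0.4157

41.6%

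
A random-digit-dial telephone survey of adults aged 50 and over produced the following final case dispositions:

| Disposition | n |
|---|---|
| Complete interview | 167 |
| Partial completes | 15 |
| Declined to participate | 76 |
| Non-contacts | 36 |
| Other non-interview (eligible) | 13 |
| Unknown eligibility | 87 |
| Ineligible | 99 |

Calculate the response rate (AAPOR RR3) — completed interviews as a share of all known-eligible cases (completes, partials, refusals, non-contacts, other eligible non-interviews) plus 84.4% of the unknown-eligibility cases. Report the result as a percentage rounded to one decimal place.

Num = 167
Eligible (known) = 167 + 15 + 76 + 36 + 13 = 307
e × U = 0.8440 × 87 = 73.43
Base = 307 + 73.43 = 380.43
RR3 = 167 / 380.43 = 0.4390

43.9%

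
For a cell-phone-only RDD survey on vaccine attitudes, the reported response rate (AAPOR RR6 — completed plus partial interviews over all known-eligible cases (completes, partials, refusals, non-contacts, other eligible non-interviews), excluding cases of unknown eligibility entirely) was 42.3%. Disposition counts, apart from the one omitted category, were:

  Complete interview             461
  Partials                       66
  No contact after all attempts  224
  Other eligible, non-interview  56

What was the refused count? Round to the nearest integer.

Top: 461 + 66 = 527
RR6 = 527 / D = 0.423
D = 527 / 0.423 = 1245.9
Rest of base = 807
refused = 1245.9 − 807 ≈ 439

439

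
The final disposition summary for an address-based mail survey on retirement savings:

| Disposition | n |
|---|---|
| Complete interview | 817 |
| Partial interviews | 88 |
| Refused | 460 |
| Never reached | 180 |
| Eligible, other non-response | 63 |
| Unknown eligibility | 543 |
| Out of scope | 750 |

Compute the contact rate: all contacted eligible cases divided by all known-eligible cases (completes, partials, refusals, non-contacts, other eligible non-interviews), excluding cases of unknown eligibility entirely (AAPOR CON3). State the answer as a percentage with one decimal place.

88.8%

Top = 817 + 88 + 460 + 63 = 1428
Denom = 817 + 88 + 460 + 180 + 63 = 1608
CON3 = 1428 / 1608 = 0.8881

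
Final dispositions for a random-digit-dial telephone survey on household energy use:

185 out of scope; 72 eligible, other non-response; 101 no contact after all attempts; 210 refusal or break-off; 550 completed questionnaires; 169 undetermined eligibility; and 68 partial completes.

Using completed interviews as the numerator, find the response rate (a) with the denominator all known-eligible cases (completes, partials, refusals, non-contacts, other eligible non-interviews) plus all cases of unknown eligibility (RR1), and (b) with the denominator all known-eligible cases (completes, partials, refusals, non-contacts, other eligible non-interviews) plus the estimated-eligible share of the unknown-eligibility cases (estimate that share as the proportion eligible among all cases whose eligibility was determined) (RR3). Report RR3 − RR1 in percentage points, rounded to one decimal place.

1.1

Num → 550
Denominator → 550 + 68 + 210 + 101 + 72 + 169 = 1170
RR1 = 550 / 1170 = 0.4701
Eligible (known) → 550 + 68 + 210 + 101 + 72 = 1001
e = 1001 / (1001 + 185) = 1001 / 1186 = 0.8440
Estimated eligible among unknowns → 0.8440 × 169 = 142.64
Denominator → 1001 + 142.64 = 1143.64
RR3 = 550 / 1143.64 = 0.4809
Difference = 48.09 − 47.01 = 1.08 percentage points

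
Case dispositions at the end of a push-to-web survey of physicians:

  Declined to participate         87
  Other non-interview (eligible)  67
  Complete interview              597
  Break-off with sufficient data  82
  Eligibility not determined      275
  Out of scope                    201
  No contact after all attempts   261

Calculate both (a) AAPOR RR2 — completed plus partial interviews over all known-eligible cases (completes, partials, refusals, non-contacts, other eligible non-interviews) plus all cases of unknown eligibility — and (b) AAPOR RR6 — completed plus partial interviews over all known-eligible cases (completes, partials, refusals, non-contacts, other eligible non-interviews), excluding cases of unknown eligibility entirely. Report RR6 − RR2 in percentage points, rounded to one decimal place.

Num → 597 + 82 = 679
Base → 597 + 82 + 87 + 261 + 67 + 275 = 1369
RR2 = 679 / 1369 = 0.4960
Base → 597 + 82 + 87 + 261 + 67 = 1094
RR6 = 679 / 1094 = 0.6207
Difference = 62.07 − 49.60 = 12.47 percentage points

12.5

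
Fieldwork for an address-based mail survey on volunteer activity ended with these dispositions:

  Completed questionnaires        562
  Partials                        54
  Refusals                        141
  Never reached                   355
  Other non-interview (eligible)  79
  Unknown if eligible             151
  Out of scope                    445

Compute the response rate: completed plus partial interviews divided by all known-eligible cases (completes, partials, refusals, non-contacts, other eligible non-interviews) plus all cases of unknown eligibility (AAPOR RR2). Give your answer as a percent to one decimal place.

Numerator = 562 + 54 = 616
Base = 562 + 54 + 141 + 355 + 79 + 151 = 1342
RR2 = 616 / 1342 = 0.4590

45.9%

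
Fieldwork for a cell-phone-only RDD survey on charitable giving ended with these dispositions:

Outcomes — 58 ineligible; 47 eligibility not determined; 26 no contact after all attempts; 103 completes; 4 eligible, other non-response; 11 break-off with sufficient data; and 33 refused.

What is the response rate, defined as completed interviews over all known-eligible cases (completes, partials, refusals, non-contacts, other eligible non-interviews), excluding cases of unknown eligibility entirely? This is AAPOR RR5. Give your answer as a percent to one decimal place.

Numerator → 103
Denominator → 103 + 11 + 33 + 26 + 4 = 177
RR5 = 103 / 177 = 0.5819

58.2%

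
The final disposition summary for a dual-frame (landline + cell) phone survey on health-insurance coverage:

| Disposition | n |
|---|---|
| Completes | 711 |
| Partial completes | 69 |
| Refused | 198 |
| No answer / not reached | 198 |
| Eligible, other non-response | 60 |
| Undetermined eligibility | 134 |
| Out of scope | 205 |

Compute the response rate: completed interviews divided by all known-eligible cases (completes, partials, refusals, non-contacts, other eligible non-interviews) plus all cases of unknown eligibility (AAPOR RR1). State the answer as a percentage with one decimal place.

51.9%

Num: 711
Base: 711 + 69 + 198 + 198 + 60 + 134 = 1370
RR1 = 711 / 1370 = 0.5190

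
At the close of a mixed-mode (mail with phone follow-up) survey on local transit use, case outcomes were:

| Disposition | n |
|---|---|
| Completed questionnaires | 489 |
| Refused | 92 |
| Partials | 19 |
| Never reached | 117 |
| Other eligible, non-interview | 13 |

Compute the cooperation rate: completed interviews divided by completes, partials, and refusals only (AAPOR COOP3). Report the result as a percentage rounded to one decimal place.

81.5%

Numerator → 489
Base → 489 + 19 + 92 = 600
COOP3 = 489 / 600 = 0.8150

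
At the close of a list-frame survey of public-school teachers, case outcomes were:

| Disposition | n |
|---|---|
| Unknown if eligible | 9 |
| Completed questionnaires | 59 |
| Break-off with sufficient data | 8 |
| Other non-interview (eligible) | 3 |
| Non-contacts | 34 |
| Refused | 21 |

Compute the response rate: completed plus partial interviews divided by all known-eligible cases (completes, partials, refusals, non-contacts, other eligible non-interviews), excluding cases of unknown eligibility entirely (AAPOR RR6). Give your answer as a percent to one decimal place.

53.6%

Num: 59 + 8 = 67
Base: 59 + 8 + 21 + 34 + 3 = 125
RR6 = 67 / 125 = 0.5360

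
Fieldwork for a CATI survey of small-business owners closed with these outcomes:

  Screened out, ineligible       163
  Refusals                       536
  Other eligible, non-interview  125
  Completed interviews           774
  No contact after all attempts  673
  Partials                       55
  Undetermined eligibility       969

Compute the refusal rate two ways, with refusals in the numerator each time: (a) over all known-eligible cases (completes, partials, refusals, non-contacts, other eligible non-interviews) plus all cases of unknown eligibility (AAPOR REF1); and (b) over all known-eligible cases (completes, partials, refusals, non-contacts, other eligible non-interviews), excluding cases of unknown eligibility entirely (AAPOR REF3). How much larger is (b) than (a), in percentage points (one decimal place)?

Num: 536
Denominator: 774 + 55 + 536 + 673 + 125 + 969 = 3132
REF1 = 536 / 3132 = 0.1711
Denominator: 774 + 55 + 536 + 673 + 125 = 2163
REF3 = 536 / 2163 = 0.2478
Difference = 24.78 − 17.11 = 7.67 percentage points

7.7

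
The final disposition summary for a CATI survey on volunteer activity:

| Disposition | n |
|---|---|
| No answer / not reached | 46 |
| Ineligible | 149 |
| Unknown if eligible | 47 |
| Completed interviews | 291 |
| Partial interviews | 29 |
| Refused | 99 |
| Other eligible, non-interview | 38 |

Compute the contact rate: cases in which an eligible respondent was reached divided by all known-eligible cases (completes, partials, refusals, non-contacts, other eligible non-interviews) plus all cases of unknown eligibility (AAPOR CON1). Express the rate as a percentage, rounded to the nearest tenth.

83.1%

Num: 291 + 29 + 99 + 38 = 457
Base: 291 + 29 + 99 + 46 + 38 + 47 = 550
CON1 = 457 / 550 = 0.8309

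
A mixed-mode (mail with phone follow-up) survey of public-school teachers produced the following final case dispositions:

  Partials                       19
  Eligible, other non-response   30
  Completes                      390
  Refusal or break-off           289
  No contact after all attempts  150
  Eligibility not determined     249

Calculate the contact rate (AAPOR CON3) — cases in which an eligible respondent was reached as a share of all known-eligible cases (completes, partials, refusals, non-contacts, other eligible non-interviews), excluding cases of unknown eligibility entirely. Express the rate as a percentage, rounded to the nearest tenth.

Top → 390 + 19 + 289 + 30 = 728
Denom → 390 + 19 + 289 + 150 + 30 = 878
CON3 = 728 / 878 = 0.8292

82.9%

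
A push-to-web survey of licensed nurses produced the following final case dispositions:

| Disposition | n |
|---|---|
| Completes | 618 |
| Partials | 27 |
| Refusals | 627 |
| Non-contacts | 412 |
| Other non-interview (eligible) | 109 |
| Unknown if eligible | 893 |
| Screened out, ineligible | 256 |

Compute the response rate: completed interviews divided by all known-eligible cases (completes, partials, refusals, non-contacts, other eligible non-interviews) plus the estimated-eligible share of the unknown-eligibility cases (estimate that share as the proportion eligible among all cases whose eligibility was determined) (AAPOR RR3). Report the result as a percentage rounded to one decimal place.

24.0%

Numerator → 618
Eligible (known) → 618 + 27 + 627 + 412 + 109 = 1793
e = 1793 / (1793 + 256) = 1793 / 2049 = 0.8751
Estimated eligible among unknowns → 0.8751 × 893 = 781.46
Denominator → 1793 + 781.46 = 2574.46
RR3 = 618 / 2574.46 = 0.2401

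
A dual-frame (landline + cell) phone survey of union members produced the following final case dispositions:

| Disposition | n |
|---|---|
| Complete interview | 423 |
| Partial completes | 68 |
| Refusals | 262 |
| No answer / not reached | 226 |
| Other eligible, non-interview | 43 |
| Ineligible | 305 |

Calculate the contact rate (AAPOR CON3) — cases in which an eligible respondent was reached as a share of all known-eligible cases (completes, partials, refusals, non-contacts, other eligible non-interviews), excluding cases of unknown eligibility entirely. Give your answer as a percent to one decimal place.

Top: 423 + 68 + 262 + 43 = 796
Base: 423 + 68 + 262 + 226 + 43 = 1022
CON3 = 796 / 1022 = 0.7789

77.9%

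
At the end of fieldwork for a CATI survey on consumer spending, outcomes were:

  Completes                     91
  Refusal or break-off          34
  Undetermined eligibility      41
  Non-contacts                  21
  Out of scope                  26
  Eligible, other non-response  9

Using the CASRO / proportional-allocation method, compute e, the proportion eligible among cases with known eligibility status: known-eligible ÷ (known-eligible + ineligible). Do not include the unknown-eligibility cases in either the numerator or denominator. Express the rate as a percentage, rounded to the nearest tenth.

Known eligible = 91 + 34 + 21 + 9 = 155
e = 155 / (155 + 26) = 155 / 181 = 0.8564

85.6%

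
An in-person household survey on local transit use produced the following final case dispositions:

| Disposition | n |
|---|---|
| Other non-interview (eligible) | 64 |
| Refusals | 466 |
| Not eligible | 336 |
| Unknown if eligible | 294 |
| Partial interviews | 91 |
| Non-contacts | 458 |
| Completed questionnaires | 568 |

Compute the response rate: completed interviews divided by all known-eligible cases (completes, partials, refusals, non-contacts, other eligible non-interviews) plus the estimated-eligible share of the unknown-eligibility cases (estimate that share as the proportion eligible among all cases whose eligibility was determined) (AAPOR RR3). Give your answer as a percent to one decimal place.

Num: 568
Known eligible: 568 + 91 + 466 + 458 + 64 = 1647
e = 1647 / (1647 + 336) = 1647 / 1983 = 0.8306
Estimated eligible among unknowns: 0.8306 × 294 = 244.20
Denom: 1647 + 244.20 = 1891.20
RR3 = 568 / 1891.20 = 0.3003

30.0%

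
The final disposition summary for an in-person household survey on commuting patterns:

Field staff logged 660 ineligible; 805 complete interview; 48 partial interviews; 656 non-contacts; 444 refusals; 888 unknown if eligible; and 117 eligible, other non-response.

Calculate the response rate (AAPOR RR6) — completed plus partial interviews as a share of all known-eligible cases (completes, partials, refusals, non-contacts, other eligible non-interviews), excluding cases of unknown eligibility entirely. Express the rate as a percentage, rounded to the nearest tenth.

Numerator: 805 + 48 = 853
Denominator: 805 + 48 + 444 + 656 + 117 = 2070
RR6 = 853 / 2070 = 0.4121

41.2%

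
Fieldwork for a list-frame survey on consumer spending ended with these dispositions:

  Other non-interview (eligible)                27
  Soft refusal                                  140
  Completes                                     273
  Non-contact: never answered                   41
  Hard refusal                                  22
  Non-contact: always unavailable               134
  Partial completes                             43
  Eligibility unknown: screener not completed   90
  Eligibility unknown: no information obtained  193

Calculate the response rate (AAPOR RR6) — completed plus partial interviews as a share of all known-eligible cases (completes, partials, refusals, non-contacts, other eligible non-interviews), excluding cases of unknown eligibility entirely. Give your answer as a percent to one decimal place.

Declined to participate = 22 + 140 = 162
No answer / not reached = 41 + 134 = 175
Unknown eligibility = 90 + 193 = 283
Num = 273 + 43 = 316
Base = 273 + 43 + 162 + 175 + 27 = 680
RR6 = 316 / 680 = 0.4647

46.5%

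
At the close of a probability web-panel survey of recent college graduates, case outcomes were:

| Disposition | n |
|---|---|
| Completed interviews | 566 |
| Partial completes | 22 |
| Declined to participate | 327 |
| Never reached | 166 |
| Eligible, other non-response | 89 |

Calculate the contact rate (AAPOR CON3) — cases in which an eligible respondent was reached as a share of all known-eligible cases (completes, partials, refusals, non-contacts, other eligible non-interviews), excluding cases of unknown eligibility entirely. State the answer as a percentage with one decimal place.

85.8%

Num = 566 + 22 + 327 + 89 = 1004
Denominator = 566 + 22 + 327 + 166 + 89 = 1170
CON3 = 1004 / 1170 = 0.8581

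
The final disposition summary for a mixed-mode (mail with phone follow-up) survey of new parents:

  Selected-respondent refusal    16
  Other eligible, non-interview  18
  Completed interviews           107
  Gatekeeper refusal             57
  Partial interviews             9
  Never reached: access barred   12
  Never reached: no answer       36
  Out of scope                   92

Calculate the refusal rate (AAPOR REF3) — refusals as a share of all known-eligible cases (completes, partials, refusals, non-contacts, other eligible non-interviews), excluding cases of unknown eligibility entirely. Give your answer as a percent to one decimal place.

28.6%

Refusal or break-off = 57 + 16 = 73
No answer / not reached = 36 + 12 = 48
Numerator → 73
Denominator → 107 + 9 + 73 + 48 + 18 = 255
REF3 = 73 / 255 = 0.2863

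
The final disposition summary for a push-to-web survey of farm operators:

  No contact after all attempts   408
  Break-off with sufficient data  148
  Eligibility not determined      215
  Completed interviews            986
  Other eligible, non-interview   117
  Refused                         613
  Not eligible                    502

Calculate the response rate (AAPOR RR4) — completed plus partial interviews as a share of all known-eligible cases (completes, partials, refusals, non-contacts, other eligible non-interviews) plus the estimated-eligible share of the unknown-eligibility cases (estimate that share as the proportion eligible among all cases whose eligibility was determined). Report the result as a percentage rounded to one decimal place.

Top → 986 + 148 = 1134
Eligible (known) → 986 + 148 + 613 + 408 + 117 = 2272
e = 2272 / (2272 + 502) = 2272 / 2774 = 0.8190
Estimated eligible among unknowns → 0.8190 × 215 = 176.08
Base → 2272 + 176.08 = 2448.08
RR4 = 1134 / 2448.08 = 0.4632

46.3%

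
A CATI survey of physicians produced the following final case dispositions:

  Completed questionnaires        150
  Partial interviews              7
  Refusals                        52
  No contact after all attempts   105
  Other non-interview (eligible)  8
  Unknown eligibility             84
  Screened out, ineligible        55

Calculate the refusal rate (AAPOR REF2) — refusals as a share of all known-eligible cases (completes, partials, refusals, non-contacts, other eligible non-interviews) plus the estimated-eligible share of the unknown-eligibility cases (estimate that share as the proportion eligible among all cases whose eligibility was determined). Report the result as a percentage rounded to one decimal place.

13.2%

Numerator = 52
Eligible (known) = 150 + 7 + 52 + 105 + 8 = 322
e = 322 / (322 + 55) = 322 / 377 = 0.8541
Estimated eligible among unknowns = 0.8541 × 84 = 71.74
Base = 322 + 71.74 = 393.74
REF2 = 52 / 393.74 = 0.1321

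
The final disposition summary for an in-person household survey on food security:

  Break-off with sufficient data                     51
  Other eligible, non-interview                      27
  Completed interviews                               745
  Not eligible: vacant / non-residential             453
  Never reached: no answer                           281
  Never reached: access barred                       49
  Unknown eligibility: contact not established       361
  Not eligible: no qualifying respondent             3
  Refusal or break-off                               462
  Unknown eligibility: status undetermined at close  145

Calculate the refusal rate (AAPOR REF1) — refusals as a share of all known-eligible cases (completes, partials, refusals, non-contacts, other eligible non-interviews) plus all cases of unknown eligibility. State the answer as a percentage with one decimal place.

21.8%

No answer / not reached = 281 + 49 = 330
Unknown if eligible = 361 + 145 = 506
Ineligible = 3 + 453 = 456
Top → 462
Base → 745 + 51 + 462 + 330 + 27 + 506 = 2121
REF1 = 462 / 2121 = 0.2178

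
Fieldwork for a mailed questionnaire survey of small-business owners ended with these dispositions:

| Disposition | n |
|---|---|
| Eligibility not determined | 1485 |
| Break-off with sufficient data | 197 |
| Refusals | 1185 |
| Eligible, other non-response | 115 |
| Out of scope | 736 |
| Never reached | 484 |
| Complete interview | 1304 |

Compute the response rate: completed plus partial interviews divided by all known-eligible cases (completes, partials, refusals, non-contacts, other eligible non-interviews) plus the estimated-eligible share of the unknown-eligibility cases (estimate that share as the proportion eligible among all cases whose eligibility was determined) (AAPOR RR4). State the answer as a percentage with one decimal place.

Num: 1304 + 197 = 1501
Known eligible: 1304 + 197 + 1185 + 484 + 115 = 3285
e = 3285 / (3285 + 736) = 3285 / 4021 = 0.8170
Estimated eligible among unknowns: 0.8170 × 1485 = 1213.24
Denominator: 3285 + 1213.24 = 4498.24
RR4 = 1501 / 4498.24 = 0.3337

33.4%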